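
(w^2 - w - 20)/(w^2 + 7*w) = (w^2 - w - 20)/(w*(w + 7))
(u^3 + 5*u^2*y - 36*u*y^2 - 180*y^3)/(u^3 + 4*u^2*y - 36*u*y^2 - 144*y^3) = (u + 5*y)/(u + 4*y)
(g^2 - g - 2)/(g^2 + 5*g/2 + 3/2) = 2*(g - 2)/(2*g + 3)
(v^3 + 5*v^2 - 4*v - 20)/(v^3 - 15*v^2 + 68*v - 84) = (v^2 + 7*v + 10)/(v^2 - 13*v + 42)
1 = 1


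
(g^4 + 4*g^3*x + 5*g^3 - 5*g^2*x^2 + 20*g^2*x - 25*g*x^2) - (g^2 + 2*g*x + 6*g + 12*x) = g^4 + 4*g^3*x + 5*g^3 - 5*g^2*x^2 + 20*g^2*x - g^2 - 25*g*x^2 - 2*g*x - 6*g - 12*x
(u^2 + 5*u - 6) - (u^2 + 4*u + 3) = u - 9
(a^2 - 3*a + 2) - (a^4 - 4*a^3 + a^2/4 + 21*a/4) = -a^4 + 4*a^3 + 3*a^2/4 - 33*a/4 + 2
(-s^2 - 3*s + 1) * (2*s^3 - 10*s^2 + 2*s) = -2*s^5 + 4*s^4 + 30*s^3 - 16*s^2 + 2*s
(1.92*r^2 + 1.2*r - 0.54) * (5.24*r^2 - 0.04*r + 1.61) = 10.0608*r^4 + 6.2112*r^3 + 0.2136*r^2 + 1.9536*r - 0.8694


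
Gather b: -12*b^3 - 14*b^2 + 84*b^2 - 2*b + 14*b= -12*b^3 + 70*b^2 + 12*b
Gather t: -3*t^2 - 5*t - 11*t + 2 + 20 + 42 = -3*t^2 - 16*t + 64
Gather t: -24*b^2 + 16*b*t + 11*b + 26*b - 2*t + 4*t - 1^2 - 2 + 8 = -24*b^2 + 37*b + t*(16*b + 2) + 5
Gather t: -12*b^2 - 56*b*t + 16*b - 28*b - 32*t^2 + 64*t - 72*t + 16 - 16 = -12*b^2 - 12*b - 32*t^2 + t*(-56*b - 8)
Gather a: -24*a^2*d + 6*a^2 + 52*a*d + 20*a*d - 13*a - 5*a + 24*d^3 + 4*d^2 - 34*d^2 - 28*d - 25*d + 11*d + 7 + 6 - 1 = a^2*(6 - 24*d) + a*(72*d - 18) + 24*d^3 - 30*d^2 - 42*d + 12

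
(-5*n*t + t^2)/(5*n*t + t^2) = (-5*n + t)/(5*n + t)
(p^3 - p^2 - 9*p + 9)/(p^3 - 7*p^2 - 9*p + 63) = (p - 1)/(p - 7)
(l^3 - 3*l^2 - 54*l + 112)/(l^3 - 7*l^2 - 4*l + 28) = (l^2 - l - 56)/(l^2 - 5*l - 14)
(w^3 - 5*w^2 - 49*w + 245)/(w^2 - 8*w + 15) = (w^2 - 49)/(w - 3)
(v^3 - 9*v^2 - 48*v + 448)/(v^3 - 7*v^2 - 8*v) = (v^2 - v - 56)/(v*(v + 1))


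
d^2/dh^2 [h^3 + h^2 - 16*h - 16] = 6*h + 2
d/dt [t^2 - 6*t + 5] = 2*t - 6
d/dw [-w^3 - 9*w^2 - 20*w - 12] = -3*w^2 - 18*w - 20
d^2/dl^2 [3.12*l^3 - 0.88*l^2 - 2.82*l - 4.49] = 18.72*l - 1.76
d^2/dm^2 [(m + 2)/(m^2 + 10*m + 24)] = 2*(4*(m + 2)*(m + 5)^2 - 3*(m + 4)*(m^2 + 10*m + 24))/(m^2 + 10*m + 24)^3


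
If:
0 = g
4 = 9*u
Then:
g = 0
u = 4/9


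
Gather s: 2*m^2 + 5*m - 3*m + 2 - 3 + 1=2*m^2 + 2*m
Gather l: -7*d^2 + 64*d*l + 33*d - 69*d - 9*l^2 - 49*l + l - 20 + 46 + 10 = -7*d^2 - 36*d - 9*l^2 + l*(64*d - 48) + 36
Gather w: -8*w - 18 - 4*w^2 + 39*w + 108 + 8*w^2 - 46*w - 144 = 4*w^2 - 15*w - 54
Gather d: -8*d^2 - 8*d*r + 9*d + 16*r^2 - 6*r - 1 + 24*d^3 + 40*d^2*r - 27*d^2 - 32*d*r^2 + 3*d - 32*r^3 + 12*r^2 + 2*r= 24*d^3 + d^2*(40*r - 35) + d*(-32*r^2 - 8*r + 12) - 32*r^3 + 28*r^2 - 4*r - 1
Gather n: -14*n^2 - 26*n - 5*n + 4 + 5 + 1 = -14*n^2 - 31*n + 10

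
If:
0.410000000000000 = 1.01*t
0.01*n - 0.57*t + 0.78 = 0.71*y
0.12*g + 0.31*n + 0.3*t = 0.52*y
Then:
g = 140.710396039604 - 179.083333333333*y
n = 71.0*y - 54.8613861386139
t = 0.41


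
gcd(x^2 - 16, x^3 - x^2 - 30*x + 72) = x - 4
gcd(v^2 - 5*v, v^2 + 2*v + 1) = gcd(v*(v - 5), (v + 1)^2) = 1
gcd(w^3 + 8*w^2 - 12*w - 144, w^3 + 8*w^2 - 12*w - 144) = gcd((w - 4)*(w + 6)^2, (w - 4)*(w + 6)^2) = w^3 + 8*w^2 - 12*w - 144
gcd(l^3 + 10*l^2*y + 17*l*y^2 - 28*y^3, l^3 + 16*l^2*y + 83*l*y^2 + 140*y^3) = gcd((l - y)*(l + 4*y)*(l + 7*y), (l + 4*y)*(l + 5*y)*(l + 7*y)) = l^2 + 11*l*y + 28*y^2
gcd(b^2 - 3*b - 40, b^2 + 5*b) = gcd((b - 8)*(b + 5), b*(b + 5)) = b + 5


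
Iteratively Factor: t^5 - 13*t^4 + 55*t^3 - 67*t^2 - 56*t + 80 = (t - 4)*(t^4 - 9*t^3 + 19*t^2 + 9*t - 20) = (t - 4)*(t - 1)*(t^3 - 8*t^2 + 11*t + 20) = (t - 4)*(t - 1)*(t + 1)*(t^2 - 9*t + 20) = (t - 4)^2*(t - 1)*(t + 1)*(t - 5)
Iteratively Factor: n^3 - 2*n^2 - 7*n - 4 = (n + 1)*(n^2 - 3*n - 4) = (n + 1)^2*(n - 4)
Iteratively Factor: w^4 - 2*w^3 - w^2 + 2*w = (w - 1)*(w^3 - w^2 - 2*w) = (w - 1)*(w + 1)*(w^2 - 2*w) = w*(w - 1)*(w + 1)*(w - 2)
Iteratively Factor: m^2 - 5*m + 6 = (m - 3)*(m - 2)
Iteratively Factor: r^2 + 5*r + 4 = (r + 1)*(r + 4)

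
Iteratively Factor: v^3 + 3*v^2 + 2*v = (v + 1)*(v^2 + 2*v) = (v + 1)*(v + 2)*(v)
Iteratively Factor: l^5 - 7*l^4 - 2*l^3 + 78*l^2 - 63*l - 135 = (l - 5)*(l^4 - 2*l^3 - 12*l^2 + 18*l + 27) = (l - 5)*(l + 1)*(l^3 - 3*l^2 - 9*l + 27) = (l - 5)*(l + 1)*(l + 3)*(l^2 - 6*l + 9) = (l - 5)*(l - 3)*(l + 1)*(l + 3)*(l - 3)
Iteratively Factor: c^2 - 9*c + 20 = (c - 4)*(c - 5)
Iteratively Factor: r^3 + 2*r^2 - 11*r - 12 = (r + 4)*(r^2 - 2*r - 3) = (r + 1)*(r + 4)*(r - 3)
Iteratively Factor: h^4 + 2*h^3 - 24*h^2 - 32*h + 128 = (h - 2)*(h^3 + 4*h^2 - 16*h - 64) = (h - 4)*(h - 2)*(h^2 + 8*h + 16) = (h - 4)*(h - 2)*(h + 4)*(h + 4)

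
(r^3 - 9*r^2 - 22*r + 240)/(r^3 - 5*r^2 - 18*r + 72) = (r^2 - 3*r - 40)/(r^2 + r - 12)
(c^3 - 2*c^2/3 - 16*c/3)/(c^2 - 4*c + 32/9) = 3*c*(c + 2)/(3*c - 4)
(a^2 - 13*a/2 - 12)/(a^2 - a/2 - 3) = (a - 8)/(a - 2)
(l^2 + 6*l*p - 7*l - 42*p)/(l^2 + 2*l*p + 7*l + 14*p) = (l^2 + 6*l*p - 7*l - 42*p)/(l^2 + 2*l*p + 7*l + 14*p)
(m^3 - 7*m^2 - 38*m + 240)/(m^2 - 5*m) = m - 2 - 48/m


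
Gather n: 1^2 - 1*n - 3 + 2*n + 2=n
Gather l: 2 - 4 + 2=0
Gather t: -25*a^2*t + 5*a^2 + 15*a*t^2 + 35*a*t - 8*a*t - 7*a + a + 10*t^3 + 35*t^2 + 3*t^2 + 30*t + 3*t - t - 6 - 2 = 5*a^2 - 6*a + 10*t^3 + t^2*(15*a + 38) + t*(-25*a^2 + 27*a + 32) - 8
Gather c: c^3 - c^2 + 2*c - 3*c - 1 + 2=c^3 - c^2 - c + 1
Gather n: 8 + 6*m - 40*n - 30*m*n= 6*m + n*(-30*m - 40) + 8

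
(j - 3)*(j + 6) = j^2 + 3*j - 18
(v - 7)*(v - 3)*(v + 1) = v^3 - 9*v^2 + 11*v + 21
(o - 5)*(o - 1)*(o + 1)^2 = o^4 - 4*o^3 - 6*o^2 + 4*o + 5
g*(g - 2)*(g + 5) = g^3 + 3*g^2 - 10*g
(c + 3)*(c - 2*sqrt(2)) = c^2 - 2*sqrt(2)*c + 3*c - 6*sqrt(2)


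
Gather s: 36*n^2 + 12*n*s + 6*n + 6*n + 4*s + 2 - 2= 36*n^2 + 12*n + s*(12*n + 4)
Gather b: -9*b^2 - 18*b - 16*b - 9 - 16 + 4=-9*b^2 - 34*b - 21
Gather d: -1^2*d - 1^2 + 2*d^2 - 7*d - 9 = 2*d^2 - 8*d - 10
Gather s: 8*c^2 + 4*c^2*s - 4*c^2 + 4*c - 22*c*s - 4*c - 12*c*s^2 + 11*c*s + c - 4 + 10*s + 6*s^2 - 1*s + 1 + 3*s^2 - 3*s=4*c^2 + c + s^2*(9 - 12*c) + s*(4*c^2 - 11*c + 6) - 3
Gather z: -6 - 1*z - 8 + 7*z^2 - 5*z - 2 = 7*z^2 - 6*z - 16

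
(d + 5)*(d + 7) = d^2 + 12*d + 35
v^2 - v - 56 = (v - 8)*(v + 7)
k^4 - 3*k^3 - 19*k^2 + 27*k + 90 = (k - 5)*(k - 3)*(k + 2)*(k + 3)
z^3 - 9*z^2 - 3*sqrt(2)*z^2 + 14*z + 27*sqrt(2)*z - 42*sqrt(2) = (z - 7)*(z - 2)*(z - 3*sqrt(2))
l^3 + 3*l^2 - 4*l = l*(l - 1)*(l + 4)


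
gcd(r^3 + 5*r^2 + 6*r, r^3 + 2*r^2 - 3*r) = r^2 + 3*r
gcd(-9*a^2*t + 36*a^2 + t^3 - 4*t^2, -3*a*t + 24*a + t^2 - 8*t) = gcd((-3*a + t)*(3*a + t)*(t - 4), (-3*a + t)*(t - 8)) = -3*a + t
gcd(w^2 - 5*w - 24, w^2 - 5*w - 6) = 1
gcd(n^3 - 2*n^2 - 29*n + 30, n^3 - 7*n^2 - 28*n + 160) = n + 5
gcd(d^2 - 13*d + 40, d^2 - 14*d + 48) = d - 8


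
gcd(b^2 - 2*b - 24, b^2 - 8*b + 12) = b - 6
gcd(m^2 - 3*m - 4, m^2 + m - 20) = m - 4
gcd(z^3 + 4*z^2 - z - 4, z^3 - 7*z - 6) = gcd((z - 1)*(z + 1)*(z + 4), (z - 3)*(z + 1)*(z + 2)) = z + 1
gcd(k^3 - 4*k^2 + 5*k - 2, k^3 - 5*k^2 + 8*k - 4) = k^2 - 3*k + 2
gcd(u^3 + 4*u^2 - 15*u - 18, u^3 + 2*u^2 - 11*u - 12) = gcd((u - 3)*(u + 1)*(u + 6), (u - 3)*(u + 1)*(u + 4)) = u^2 - 2*u - 3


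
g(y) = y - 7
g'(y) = 1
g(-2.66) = -9.66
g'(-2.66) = 1.00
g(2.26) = -4.74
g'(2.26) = 1.00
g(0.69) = -6.31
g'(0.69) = 1.00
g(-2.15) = -9.15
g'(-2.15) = 1.00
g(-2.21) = -9.21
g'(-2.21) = 1.00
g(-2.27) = -9.27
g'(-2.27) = 1.00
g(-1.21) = -8.21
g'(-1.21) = 1.00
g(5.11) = -1.89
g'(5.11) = 1.00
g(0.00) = -7.00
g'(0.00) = 1.00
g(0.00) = -7.00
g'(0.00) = 1.00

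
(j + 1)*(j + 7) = j^2 + 8*j + 7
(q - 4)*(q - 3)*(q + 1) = q^3 - 6*q^2 + 5*q + 12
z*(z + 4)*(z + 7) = z^3 + 11*z^2 + 28*z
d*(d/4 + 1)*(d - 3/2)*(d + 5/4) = d^4/4 + 15*d^3/16 - 23*d^2/32 - 15*d/8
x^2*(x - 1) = x^3 - x^2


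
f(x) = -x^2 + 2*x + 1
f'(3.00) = -4.00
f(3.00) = -2.00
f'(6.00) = -10.00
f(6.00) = -23.00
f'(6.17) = -10.34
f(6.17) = -24.73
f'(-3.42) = 8.84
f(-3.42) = -17.54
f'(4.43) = -6.86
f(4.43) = -9.76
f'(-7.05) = 16.10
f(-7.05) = -62.80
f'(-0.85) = 3.70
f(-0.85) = -1.42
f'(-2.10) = 6.20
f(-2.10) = -7.61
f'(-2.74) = 7.48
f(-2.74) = -11.99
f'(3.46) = -4.92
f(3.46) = -4.05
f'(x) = 2 - 2*x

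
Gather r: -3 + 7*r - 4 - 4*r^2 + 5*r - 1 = -4*r^2 + 12*r - 8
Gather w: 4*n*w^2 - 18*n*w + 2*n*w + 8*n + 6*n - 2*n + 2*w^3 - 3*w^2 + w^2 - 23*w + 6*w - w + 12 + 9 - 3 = 12*n + 2*w^3 + w^2*(4*n - 2) + w*(-16*n - 18) + 18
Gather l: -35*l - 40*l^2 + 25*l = -40*l^2 - 10*l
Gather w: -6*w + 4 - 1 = 3 - 6*w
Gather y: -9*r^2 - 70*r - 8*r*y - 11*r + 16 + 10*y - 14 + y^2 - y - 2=-9*r^2 - 81*r + y^2 + y*(9 - 8*r)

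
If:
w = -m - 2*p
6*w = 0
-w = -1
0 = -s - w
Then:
No Solution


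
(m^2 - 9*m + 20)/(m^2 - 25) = (m - 4)/(m + 5)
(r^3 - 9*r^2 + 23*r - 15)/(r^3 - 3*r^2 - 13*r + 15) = (r - 3)/(r + 3)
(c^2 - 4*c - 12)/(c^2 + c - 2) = (c - 6)/(c - 1)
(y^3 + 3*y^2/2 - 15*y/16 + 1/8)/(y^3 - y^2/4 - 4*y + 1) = (y - 1/4)/(y - 2)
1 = 1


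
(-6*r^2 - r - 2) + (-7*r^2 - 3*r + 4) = -13*r^2 - 4*r + 2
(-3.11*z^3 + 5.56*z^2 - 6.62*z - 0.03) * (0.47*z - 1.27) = -1.4617*z^4 + 6.5629*z^3 - 10.1726*z^2 + 8.3933*z + 0.0381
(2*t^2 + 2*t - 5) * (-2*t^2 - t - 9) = -4*t^4 - 6*t^3 - 10*t^2 - 13*t + 45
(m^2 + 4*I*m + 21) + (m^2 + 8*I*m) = 2*m^2 + 12*I*m + 21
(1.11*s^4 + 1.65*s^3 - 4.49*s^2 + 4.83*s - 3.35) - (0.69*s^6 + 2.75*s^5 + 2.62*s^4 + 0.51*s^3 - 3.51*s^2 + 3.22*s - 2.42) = -0.69*s^6 - 2.75*s^5 - 1.51*s^4 + 1.14*s^3 - 0.98*s^2 + 1.61*s - 0.93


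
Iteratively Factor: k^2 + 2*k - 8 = (k + 4)*(k - 2)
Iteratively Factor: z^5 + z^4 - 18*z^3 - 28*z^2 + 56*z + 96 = (z - 2)*(z^4 + 3*z^3 - 12*z^2 - 52*z - 48) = (z - 2)*(z + 2)*(z^3 + z^2 - 14*z - 24) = (z - 2)*(z + 2)*(z + 3)*(z^2 - 2*z - 8) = (z - 4)*(z - 2)*(z + 2)*(z + 3)*(z + 2)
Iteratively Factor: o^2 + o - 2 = (o - 1)*(o + 2)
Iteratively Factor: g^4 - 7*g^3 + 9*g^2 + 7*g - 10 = (g - 2)*(g^3 - 5*g^2 - g + 5) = (g - 2)*(g - 1)*(g^2 - 4*g - 5) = (g - 2)*(g - 1)*(g + 1)*(g - 5)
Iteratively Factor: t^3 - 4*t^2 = (t)*(t^2 - 4*t) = t^2*(t - 4)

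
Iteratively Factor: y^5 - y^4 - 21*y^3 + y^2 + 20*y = (y + 4)*(y^4 - 5*y^3 - y^2 + 5*y) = (y - 5)*(y + 4)*(y^3 - y) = (y - 5)*(y - 1)*(y + 4)*(y^2 + y) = y*(y - 5)*(y - 1)*(y + 4)*(y + 1)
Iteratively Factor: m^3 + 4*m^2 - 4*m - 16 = (m - 2)*(m^2 + 6*m + 8) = (m - 2)*(m + 4)*(m + 2)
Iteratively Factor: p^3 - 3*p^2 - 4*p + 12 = (p - 3)*(p^2 - 4) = (p - 3)*(p + 2)*(p - 2)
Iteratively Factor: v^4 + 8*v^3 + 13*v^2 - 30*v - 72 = (v + 4)*(v^3 + 4*v^2 - 3*v - 18) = (v - 2)*(v + 4)*(v^2 + 6*v + 9) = (v - 2)*(v + 3)*(v + 4)*(v + 3)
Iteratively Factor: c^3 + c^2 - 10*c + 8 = (c - 2)*(c^2 + 3*c - 4) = (c - 2)*(c - 1)*(c + 4)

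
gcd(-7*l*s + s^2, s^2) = s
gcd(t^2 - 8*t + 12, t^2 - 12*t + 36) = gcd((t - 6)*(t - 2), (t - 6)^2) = t - 6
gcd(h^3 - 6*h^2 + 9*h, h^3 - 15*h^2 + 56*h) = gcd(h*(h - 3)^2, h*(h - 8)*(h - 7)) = h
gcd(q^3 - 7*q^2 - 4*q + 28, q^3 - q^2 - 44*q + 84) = q - 2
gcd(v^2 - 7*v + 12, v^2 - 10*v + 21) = v - 3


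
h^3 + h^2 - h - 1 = (h - 1)*(h + 1)^2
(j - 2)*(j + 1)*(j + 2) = j^3 + j^2 - 4*j - 4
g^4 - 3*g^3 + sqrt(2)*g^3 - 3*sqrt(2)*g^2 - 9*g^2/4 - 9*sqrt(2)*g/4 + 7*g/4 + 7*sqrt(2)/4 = (g - 7/2)*(g - 1/2)*(g + 1)*(g + sqrt(2))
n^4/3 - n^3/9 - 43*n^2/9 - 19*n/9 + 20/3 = (n/3 + 1)*(n - 4)*(n - 1)*(n + 5/3)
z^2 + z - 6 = (z - 2)*(z + 3)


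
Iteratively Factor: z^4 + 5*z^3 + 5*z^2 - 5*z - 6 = (z + 1)*(z^3 + 4*z^2 + z - 6) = (z + 1)*(z + 3)*(z^2 + z - 2) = (z + 1)*(z + 2)*(z + 3)*(z - 1)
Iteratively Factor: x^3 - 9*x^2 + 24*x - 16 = (x - 4)*(x^2 - 5*x + 4) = (x - 4)^2*(x - 1)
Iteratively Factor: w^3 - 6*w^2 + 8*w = (w - 2)*(w^2 - 4*w) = w*(w - 2)*(w - 4)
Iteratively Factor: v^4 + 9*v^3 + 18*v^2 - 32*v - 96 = (v + 4)*(v^3 + 5*v^2 - 2*v - 24) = (v - 2)*(v + 4)*(v^2 + 7*v + 12) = (v - 2)*(v + 3)*(v + 4)*(v + 4)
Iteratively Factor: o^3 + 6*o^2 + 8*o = (o + 2)*(o^2 + 4*o) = (o + 2)*(o + 4)*(o)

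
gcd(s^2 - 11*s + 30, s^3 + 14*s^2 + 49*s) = 1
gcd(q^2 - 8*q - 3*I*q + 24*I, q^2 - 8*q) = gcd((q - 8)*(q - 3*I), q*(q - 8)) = q - 8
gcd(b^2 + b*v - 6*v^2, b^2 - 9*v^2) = b + 3*v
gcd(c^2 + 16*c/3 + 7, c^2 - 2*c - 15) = c + 3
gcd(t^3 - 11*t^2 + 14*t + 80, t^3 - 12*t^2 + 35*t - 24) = t - 8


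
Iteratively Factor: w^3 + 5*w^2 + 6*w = (w)*(w^2 + 5*w + 6) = w*(w + 2)*(w + 3)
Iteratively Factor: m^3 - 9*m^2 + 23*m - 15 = (m - 3)*(m^2 - 6*m + 5) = (m - 3)*(m - 1)*(m - 5)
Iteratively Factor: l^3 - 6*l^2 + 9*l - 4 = (l - 1)*(l^2 - 5*l + 4) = (l - 4)*(l - 1)*(l - 1)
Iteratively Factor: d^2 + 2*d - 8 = (d - 2)*(d + 4)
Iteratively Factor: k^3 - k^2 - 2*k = (k)*(k^2 - k - 2) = k*(k + 1)*(k - 2)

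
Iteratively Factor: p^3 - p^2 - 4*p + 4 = (p - 2)*(p^2 + p - 2) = (p - 2)*(p + 2)*(p - 1)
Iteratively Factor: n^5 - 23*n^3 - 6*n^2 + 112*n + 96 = (n - 4)*(n^4 + 4*n^3 - 7*n^2 - 34*n - 24) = (n - 4)*(n - 3)*(n^3 + 7*n^2 + 14*n + 8) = (n - 4)*(n - 3)*(n + 1)*(n^2 + 6*n + 8) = (n - 4)*(n - 3)*(n + 1)*(n + 4)*(n + 2)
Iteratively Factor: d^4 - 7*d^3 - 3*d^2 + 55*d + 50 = (d - 5)*(d^3 - 2*d^2 - 13*d - 10) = (d - 5)*(d + 2)*(d^2 - 4*d - 5) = (d - 5)*(d + 1)*(d + 2)*(d - 5)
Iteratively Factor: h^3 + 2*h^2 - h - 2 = (h + 2)*(h^2 - 1) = (h - 1)*(h + 2)*(h + 1)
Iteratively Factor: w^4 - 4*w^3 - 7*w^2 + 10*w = (w + 2)*(w^3 - 6*w^2 + 5*w) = (w - 1)*(w + 2)*(w^2 - 5*w) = (w - 5)*(w - 1)*(w + 2)*(w)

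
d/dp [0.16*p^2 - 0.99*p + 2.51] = 0.32*p - 0.99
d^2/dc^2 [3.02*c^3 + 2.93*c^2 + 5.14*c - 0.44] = 18.12*c + 5.86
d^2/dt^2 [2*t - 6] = 0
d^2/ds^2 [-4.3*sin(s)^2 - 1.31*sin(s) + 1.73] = 1.31*sin(s) - 8.6*cos(2*s)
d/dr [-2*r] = -2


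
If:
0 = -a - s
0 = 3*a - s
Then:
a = 0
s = 0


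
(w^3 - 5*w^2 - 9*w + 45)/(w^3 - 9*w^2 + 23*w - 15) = (w + 3)/(w - 1)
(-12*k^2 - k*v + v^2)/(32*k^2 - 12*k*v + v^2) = (3*k + v)/(-8*k + v)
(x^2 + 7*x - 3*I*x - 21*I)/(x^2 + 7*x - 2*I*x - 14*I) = (x - 3*I)/(x - 2*I)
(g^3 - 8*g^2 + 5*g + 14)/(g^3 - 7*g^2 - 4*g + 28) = (g + 1)/(g + 2)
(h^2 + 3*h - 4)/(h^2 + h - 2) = (h + 4)/(h + 2)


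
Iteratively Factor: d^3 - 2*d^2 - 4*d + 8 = (d - 2)*(d^2 - 4) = (d - 2)^2*(d + 2)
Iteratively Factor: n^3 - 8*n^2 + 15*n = (n)*(n^2 - 8*n + 15) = n*(n - 5)*(n - 3)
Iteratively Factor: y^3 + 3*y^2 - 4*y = (y + 4)*(y^2 - y) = (y - 1)*(y + 4)*(y)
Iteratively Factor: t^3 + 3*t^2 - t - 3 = (t - 1)*(t^2 + 4*t + 3) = (t - 1)*(t + 3)*(t + 1)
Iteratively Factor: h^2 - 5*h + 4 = (h - 4)*(h - 1)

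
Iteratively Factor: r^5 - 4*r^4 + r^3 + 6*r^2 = (r + 1)*(r^4 - 5*r^3 + 6*r^2) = (r - 2)*(r + 1)*(r^3 - 3*r^2) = (r - 3)*(r - 2)*(r + 1)*(r^2) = r*(r - 3)*(r - 2)*(r + 1)*(r)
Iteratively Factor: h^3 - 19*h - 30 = (h - 5)*(h^2 + 5*h + 6) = (h - 5)*(h + 2)*(h + 3)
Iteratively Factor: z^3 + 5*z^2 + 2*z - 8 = (z + 2)*(z^2 + 3*z - 4) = (z - 1)*(z + 2)*(z + 4)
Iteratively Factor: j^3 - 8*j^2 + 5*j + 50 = (j - 5)*(j^2 - 3*j - 10) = (j - 5)*(j + 2)*(j - 5)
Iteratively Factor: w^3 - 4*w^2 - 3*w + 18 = (w + 2)*(w^2 - 6*w + 9) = (w - 3)*(w + 2)*(w - 3)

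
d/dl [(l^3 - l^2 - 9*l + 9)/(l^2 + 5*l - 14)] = (l^4 + 10*l^3 - 38*l^2 + 10*l + 81)/(l^4 + 10*l^3 - 3*l^2 - 140*l + 196)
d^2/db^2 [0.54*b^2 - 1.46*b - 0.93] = 1.08000000000000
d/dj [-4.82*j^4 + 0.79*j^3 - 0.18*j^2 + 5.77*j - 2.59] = -19.28*j^3 + 2.37*j^2 - 0.36*j + 5.77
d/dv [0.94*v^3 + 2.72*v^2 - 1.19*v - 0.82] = 2.82*v^2 + 5.44*v - 1.19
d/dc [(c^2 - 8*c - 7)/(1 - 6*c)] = 2*(-3*c^2 + c - 25)/(36*c^2 - 12*c + 1)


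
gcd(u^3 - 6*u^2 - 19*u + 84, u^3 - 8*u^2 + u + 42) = u^2 - 10*u + 21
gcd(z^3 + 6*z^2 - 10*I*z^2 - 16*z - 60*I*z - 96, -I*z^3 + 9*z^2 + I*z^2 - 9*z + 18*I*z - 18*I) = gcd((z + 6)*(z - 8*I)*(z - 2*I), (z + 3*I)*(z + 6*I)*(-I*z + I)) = 1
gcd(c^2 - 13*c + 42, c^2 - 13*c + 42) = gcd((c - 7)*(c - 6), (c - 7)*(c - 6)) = c^2 - 13*c + 42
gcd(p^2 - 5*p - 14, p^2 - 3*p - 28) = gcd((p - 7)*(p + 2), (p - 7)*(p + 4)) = p - 7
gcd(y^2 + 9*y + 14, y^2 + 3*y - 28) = y + 7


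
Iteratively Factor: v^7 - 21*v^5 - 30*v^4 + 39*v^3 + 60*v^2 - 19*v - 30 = (v + 3)*(v^6 - 3*v^5 - 12*v^4 + 6*v^3 + 21*v^2 - 3*v - 10) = (v + 1)*(v + 3)*(v^5 - 4*v^4 - 8*v^3 + 14*v^2 + 7*v - 10) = (v + 1)^2*(v + 3)*(v^4 - 5*v^3 - 3*v^2 + 17*v - 10) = (v - 1)*(v + 1)^2*(v + 3)*(v^3 - 4*v^2 - 7*v + 10) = (v - 5)*(v - 1)*(v + 1)^2*(v + 3)*(v^2 + v - 2) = (v - 5)*(v - 1)^2*(v + 1)^2*(v + 3)*(v + 2)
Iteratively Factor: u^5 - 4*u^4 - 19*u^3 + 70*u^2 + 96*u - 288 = (u + 3)*(u^4 - 7*u^3 + 2*u^2 + 64*u - 96) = (u - 4)*(u + 3)*(u^3 - 3*u^2 - 10*u + 24) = (u - 4)*(u - 2)*(u + 3)*(u^2 - u - 12) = (u - 4)*(u - 2)*(u + 3)^2*(u - 4)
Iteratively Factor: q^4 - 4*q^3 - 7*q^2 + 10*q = (q)*(q^3 - 4*q^2 - 7*q + 10) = q*(q - 1)*(q^2 - 3*q - 10) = q*(q - 1)*(q + 2)*(q - 5)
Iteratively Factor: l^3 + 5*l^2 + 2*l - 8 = (l + 4)*(l^2 + l - 2) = (l + 2)*(l + 4)*(l - 1)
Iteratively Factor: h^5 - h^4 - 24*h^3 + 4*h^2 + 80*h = (h + 4)*(h^4 - 5*h^3 - 4*h^2 + 20*h) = (h - 2)*(h + 4)*(h^3 - 3*h^2 - 10*h) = (h - 2)*(h + 2)*(h + 4)*(h^2 - 5*h) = (h - 5)*(h - 2)*(h + 2)*(h + 4)*(h)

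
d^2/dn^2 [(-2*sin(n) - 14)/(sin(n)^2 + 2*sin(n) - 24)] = 2*(sin(n)^5 + 26*sin(n)^4 + 184*sin(n)^3 + 706*sin(n)^2 + 684*sin(n) - 488)/(sin(n)^2 + 2*sin(n) - 24)^3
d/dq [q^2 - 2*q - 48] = 2*q - 2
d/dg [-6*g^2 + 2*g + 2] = 2 - 12*g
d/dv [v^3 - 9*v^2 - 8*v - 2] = 3*v^2 - 18*v - 8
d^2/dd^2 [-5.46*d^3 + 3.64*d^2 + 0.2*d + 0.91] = 7.28 - 32.76*d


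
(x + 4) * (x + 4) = x^2 + 8*x + 16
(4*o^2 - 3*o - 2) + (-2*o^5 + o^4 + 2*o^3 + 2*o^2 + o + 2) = -2*o^5 + o^4 + 2*o^3 + 6*o^2 - 2*o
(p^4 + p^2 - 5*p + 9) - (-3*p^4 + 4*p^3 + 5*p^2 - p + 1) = 4*p^4 - 4*p^3 - 4*p^2 - 4*p + 8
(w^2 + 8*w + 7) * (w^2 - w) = w^4 + 7*w^3 - w^2 - 7*w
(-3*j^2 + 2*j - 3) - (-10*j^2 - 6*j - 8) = 7*j^2 + 8*j + 5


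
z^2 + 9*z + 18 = (z + 3)*(z + 6)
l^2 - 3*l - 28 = (l - 7)*(l + 4)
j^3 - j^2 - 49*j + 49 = (j - 7)*(j - 1)*(j + 7)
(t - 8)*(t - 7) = t^2 - 15*t + 56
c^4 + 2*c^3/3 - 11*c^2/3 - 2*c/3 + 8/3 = (c - 4/3)*(c - 1)*(c + 1)*(c + 2)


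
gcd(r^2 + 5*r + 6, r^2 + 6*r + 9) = r + 3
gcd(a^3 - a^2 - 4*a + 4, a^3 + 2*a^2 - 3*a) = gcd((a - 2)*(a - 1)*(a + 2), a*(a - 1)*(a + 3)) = a - 1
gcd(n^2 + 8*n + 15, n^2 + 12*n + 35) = n + 5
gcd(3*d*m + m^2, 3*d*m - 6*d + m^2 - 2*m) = 3*d + m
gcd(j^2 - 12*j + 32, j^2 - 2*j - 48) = j - 8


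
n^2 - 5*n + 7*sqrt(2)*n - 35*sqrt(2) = (n - 5)*(n + 7*sqrt(2))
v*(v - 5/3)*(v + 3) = v^3 + 4*v^2/3 - 5*v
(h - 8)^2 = h^2 - 16*h + 64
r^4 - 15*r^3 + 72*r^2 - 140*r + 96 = (r - 8)*(r - 3)*(r - 2)^2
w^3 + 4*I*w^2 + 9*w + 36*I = (w - 3*I)*(w + 3*I)*(w + 4*I)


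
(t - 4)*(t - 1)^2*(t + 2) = t^4 - 4*t^3 - 3*t^2 + 14*t - 8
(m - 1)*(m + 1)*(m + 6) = m^3 + 6*m^2 - m - 6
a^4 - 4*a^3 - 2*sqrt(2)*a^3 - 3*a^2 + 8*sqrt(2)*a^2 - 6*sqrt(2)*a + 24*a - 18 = (a - 3)*(a - 1)*(a - 3*sqrt(2))*(a + sqrt(2))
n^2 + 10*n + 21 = (n + 3)*(n + 7)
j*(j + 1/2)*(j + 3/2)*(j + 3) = j^4 + 5*j^3 + 27*j^2/4 + 9*j/4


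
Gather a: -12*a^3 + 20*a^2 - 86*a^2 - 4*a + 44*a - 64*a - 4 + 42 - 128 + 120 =-12*a^3 - 66*a^2 - 24*a + 30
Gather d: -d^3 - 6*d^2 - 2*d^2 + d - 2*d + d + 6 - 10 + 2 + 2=-d^3 - 8*d^2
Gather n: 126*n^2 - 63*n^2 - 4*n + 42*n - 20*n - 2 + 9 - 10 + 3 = 63*n^2 + 18*n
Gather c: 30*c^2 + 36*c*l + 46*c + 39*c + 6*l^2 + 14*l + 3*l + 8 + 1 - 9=30*c^2 + c*(36*l + 85) + 6*l^2 + 17*l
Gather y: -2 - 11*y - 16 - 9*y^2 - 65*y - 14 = -9*y^2 - 76*y - 32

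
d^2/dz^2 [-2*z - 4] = 0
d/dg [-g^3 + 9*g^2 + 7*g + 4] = -3*g^2 + 18*g + 7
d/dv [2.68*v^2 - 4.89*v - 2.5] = 5.36*v - 4.89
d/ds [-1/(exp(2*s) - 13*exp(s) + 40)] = (2*exp(s) - 13)*exp(s)/(exp(2*s) - 13*exp(s) + 40)^2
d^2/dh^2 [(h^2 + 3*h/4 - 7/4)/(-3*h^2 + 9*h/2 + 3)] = (-12*h^3 + 12*h^2 - 54*h + 31)/(8*h^6 - 36*h^5 + 30*h^4 + 45*h^3 - 30*h^2 - 36*h - 8)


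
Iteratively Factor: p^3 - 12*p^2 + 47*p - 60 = (p - 5)*(p^2 - 7*p + 12) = (p - 5)*(p - 4)*(p - 3)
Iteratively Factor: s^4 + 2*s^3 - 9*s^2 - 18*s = (s)*(s^3 + 2*s^2 - 9*s - 18) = s*(s - 3)*(s^2 + 5*s + 6) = s*(s - 3)*(s + 3)*(s + 2)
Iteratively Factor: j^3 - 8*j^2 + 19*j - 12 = (j - 1)*(j^2 - 7*j + 12) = (j - 4)*(j - 1)*(j - 3)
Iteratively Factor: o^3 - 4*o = (o - 2)*(o^2 + 2*o) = (o - 2)*(o + 2)*(o)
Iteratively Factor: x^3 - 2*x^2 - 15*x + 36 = (x - 3)*(x^2 + x - 12) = (x - 3)*(x + 4)*(x - 3)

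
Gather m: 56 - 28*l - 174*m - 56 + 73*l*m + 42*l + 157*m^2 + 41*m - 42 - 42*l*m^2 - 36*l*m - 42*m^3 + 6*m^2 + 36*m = 14*l - 42*m^3 + m^2*(163 - 42*l) + m*(37*l - 97) - 42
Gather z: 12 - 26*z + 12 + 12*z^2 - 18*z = 12*z^2 - 44*z + 24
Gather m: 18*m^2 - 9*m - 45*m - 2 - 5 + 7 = 18*m^2 - 54*m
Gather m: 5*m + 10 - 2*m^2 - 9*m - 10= -2*m^2 - 4*m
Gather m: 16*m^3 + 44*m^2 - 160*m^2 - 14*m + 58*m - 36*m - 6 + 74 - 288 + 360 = 16*m^3 - 116*m^2 + 8*m + 140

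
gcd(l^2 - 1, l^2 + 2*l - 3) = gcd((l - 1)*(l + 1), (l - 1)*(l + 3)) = l - 1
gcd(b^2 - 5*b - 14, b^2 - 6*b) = 1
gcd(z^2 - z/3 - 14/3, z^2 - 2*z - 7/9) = z - 7/3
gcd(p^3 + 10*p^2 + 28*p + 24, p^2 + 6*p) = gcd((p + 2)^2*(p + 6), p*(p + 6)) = p + 6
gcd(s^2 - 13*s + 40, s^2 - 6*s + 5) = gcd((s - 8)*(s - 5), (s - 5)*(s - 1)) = s - 5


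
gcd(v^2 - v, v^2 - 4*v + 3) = v - 1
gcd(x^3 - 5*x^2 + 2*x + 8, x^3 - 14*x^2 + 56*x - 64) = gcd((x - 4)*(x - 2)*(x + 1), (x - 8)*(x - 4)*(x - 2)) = x^2 - 6*x + 8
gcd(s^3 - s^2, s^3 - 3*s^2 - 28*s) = s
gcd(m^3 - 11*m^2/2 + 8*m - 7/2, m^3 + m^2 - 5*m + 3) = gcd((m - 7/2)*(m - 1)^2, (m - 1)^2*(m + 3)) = m^2 - 2*m + 1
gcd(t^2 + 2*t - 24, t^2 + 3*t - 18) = t + 6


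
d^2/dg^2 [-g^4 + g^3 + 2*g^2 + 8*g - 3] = -12*g^2 + 6*g + 4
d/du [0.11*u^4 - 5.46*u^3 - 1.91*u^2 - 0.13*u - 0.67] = 0.44*u^3 - 16.38*u^2 - 3.82*u - 0.13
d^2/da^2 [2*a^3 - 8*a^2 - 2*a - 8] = 12*a - 16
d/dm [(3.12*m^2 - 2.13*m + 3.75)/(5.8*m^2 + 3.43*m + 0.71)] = (23.0556*m^2 - 39.0696*m - 14.3748)/(33.64*m^4 + 39.788*m^3 + 20.0009*m^2 + 4.8706*m + 0.5041)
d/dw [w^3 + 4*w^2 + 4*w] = 3*w^2 + 8*w + 4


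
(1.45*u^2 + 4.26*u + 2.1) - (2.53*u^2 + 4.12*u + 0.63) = -1.08*u^2 + 0.14*u + 1.47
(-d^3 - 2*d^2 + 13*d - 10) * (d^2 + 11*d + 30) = -d^5 - 13*d^4 - 39*d^3 + 73*d^2 + 280*d - 300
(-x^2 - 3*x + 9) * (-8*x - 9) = 8*x^3 + 33*x^2 - 45*x - 81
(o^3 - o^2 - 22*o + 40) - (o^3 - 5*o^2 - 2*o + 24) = 4*o^2 - 20*o + 16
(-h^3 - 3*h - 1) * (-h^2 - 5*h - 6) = h^5 + 5*h^4 + 9*h^3 + 16*h^2 + 23*h + 6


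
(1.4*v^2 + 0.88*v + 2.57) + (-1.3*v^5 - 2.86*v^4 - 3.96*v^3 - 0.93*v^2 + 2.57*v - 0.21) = -1.3*v^5 - 2.86*v^4 - 3.96*v^3 + 0.47*v^2 + 3.45*v + 2.36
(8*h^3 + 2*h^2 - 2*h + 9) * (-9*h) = -72*h^4 - 18*h^3 + 18*h^2 - 81*h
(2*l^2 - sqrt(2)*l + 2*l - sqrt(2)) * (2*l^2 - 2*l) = 4*l^4 - 2*sqrt(2)*l^3 - 4*l^2 + 2*sqrt(2)*l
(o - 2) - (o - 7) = 5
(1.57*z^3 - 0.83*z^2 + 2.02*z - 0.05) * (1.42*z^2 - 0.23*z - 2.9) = 2.2294*z^5 - 1.5397*z^4 - 1.4937*z^3 + 1.8714*z^2 - 5.8465*z + 0.145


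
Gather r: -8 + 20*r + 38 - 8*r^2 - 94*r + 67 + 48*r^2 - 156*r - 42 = 40*r^2 - 230*r + 55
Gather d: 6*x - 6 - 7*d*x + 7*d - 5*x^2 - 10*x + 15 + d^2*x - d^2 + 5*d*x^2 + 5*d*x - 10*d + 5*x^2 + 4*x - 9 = d^2*(x - 1) + d*(5*x^2 - 2*x - 3)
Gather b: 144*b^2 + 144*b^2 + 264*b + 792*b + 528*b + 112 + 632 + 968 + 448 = 288*b^2 + 1584*b + 2160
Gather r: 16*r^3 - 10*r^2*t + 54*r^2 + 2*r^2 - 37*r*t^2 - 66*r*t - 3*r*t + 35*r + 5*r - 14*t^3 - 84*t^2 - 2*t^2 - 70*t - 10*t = 16*r^3 + r^2*(56 - 10*t) + r*(-37*t^2 - 69*t + 40) - 14*t^3 - 86*t^2 - 80*t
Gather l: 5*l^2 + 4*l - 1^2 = 5*l^2 + 4*l - 1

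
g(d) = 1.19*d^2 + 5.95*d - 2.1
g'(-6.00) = -8.33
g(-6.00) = 5.04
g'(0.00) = 5.95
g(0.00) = -2.10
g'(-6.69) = -9.97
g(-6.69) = 11.35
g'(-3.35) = -2.02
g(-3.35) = -8.68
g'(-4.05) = -3.69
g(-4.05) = -6.68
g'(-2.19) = 0.74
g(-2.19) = -9.42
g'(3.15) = 13.45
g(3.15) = 28.45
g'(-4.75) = -5.36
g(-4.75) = -3.51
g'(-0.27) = 5.31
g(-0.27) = -3.62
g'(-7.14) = -11.04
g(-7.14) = 16.08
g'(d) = 2.38*d + 5.95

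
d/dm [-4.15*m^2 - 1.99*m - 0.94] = -8.3*m - 1.99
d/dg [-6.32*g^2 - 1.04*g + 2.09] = -12.64*g - 1.04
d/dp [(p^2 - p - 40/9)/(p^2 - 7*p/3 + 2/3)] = 2*(-18*p^2 + 138*p - 149)/(3*(9*p^4 - 42*p^3 + 61*p^2 - 28*p + 4))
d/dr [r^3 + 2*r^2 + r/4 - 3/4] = 3*r^2 + 4*r + 1/4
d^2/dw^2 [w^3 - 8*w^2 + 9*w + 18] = 6*w - 16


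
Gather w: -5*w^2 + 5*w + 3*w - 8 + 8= -5*w^2 + 8*w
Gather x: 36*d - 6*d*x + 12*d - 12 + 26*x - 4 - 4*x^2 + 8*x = 48*d - 4*x^2 + x*(34 - 6*d) - 16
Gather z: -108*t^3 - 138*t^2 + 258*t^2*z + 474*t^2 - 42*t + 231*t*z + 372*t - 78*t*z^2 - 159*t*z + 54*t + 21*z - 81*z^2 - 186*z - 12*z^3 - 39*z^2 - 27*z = -108*t^3 + 336*t^2 + 384*t - 12*z^3 + z^2*(-78*t - 120) + z*(258*t^2 + 72*t - 192)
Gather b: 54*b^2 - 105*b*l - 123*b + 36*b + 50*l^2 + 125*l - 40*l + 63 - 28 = 54*b^2 + b*(-105*l - 87) + 50*l^2 + 85*l + 35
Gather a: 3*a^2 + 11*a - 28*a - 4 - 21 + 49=3*a^2 - 17*a + 24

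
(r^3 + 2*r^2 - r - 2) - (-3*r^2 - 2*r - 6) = r^3 + 5*r^2 + r + 4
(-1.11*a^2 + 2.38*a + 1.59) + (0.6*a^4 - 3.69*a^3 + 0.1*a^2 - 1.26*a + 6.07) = 0.6*a^4 - 3.69*a^3 - 1.01*a^2 + 1.12*a + 7.66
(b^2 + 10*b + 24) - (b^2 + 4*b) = 6*b + 24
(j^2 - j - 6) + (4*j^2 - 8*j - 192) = 5*j^2 - 9*j - 198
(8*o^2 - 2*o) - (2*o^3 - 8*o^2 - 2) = -2*o^3 + 16*o^2 - 2*o + 2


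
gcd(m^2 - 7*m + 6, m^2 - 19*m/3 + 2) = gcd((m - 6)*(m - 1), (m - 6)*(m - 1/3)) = m - 6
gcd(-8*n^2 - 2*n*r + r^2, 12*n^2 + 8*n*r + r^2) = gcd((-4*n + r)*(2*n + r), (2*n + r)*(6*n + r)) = 2*n + r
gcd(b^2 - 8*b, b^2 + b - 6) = 1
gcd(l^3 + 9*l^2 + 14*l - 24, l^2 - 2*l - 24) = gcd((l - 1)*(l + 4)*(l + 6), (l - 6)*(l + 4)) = l + 4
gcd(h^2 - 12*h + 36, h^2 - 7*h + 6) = h - 6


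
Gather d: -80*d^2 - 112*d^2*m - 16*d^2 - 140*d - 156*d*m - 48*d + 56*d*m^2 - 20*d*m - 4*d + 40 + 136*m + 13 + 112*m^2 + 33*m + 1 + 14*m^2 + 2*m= d^2*(-112*m - 96) + d*(56*m^2 - 176*m - 192) + 126*m^2 + 171*m + 54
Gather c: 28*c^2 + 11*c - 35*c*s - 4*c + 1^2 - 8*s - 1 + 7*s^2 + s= 28*c^2 + c*(7 - 35*s) + 7*s^2 - 7*s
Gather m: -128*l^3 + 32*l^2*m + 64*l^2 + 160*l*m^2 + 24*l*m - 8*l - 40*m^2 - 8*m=-128*l^3 + 64*l^2 - 8*l + m^2*(160*l - 40) + m*(32*l^2 + 24*l - 8)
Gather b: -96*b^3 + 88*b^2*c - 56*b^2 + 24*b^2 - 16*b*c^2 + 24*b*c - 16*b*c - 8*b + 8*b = -96*b^3 + b^2*(88*c - 32) + b*(-16*c^2 + 8*c)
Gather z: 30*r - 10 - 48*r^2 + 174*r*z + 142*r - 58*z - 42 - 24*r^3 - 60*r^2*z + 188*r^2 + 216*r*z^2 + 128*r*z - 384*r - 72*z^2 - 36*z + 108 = -24*r^3 + 140*r^2 - 212*r + z^2*(216*r - 72) + z*(-60*r^2 + 302*r - 94) + 56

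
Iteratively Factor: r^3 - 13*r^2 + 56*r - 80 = (r - 5)*(r^2 - 8*r + 16) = (r - 5)*(r - 4)*(r - 4)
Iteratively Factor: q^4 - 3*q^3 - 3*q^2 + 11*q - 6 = (q - 3)*(q^3 - 3*q + 2) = (q - 3)*(q - 1)*(q^2 + q - 2) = (q - 3)*(q - 1)^2*(q + 2)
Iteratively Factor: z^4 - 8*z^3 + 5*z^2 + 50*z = (z - 5)*(z^3 - 3*z^2 - 10*z) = (z - 5)^2*(z^2 + 2*z) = z*(z - 5)^2*(z + 2)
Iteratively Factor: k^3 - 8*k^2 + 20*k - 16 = (k - 2)*(k^2 - 6*k + 8) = (k - 2)^2*(k - 4)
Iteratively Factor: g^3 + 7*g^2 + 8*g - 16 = (g + 4)*(g^2 + 3*g - 4) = (g + 4)^2*(g - 1)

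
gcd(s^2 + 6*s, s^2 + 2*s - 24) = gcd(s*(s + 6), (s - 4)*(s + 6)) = s + 6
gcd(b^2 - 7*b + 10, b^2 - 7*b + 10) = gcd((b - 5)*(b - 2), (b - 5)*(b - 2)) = b^2 - 7*b + 10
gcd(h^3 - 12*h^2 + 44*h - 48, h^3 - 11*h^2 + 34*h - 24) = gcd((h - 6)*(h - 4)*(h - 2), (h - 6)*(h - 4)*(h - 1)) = h^2 - 10*h + 24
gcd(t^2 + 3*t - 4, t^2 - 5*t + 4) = t - 1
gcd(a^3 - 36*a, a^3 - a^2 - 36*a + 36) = a^2 - 36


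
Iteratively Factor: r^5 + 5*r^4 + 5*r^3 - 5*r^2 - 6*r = (r + 2)*(r^4 + 3*r^3 - r^2 - 3*r) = (r + 2)*(r + 3)*(r^3 - r) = (r - 1)*(r + 2)*(r + 3)*(r^2 + r) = r*(r - 1)*(r + 2)*(r + 3)*(r + 1)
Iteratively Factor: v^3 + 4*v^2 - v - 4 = (v + 4)*(v^2 - 1) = (v - 1)*(v + 4)*(v + 1)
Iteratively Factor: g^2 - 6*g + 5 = (g - 5)*(g - 1)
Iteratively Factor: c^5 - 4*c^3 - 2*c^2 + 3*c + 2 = (c + 1)*(c^4 - c^3 - 3*c^2 + c + 2) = (c - 2)*(c + 1)*(c^3 + c^2 - c - 1) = (c - 2)*(c - 1)*(c + 1)*(c^2 + 2*c + 1) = (c - 2)*(c - 1)*(c + 1)^2*(c + 1)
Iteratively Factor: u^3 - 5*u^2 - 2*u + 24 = (u - 4)*(u^2 - u - 6) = (u - 4)*(u + 2)*(u - 3)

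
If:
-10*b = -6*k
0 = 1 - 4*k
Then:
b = 3/20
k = 1/4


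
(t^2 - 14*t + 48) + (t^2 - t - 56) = 2*t^2 - 15*t - 8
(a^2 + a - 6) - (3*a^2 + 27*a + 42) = -2*a^2 - 26*a - 48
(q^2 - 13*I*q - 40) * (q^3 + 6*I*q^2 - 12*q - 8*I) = q^5 - 7*I*q^4 + 26*q^3 - 92*I*q^2 + 376*q + 320*I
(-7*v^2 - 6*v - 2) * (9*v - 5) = -63*v^3 - 19*v^2 + 12*v + 10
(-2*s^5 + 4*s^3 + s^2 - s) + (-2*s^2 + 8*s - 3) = -2*s^5 + 4*s^3 - s^2 + 7*s - 3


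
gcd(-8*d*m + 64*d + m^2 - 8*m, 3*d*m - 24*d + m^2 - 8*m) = m - 8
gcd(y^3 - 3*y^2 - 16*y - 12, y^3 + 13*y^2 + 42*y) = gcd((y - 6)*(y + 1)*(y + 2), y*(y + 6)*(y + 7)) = 1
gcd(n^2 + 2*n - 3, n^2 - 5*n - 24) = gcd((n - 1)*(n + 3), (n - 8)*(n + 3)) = n + 3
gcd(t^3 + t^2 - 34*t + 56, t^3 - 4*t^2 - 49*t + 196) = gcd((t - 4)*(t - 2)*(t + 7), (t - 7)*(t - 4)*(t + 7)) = t^2 + 3*t - 28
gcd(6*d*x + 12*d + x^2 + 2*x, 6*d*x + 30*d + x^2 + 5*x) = 6*d + x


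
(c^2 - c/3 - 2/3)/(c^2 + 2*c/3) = (c - 1)/c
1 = 1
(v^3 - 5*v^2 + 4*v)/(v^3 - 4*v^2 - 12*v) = (-v^2 + 5*v - 4)/(-v^2 + 4*v + 12)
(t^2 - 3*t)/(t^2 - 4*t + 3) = t/(t - 1)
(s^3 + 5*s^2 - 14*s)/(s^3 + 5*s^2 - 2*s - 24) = s*(s + 7)/(s^2 + 7*s + 12)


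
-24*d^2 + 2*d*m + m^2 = (-4*d + m)*(6*d + m)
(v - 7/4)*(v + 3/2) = v^2 - v/4 - 21/8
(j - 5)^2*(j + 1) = j^3 - 9*j^2 + 15*j + 25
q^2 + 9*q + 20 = (q + 4)*(q + 5)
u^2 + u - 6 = (u - 2)*(u + 3)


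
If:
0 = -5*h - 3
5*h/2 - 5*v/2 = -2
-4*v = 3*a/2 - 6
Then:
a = 52/15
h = -3/5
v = 1/5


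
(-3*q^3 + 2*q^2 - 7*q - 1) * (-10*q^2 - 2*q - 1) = 30*q^5 - 14*q^4 + 69*q^3 + 22*q^2 + 9*q + 1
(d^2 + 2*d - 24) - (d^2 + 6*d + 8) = -4*d - 32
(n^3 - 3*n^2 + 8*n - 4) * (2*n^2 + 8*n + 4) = 2*n^5 + 2*n^4 - 4*n^3 + 44*n^2 - 16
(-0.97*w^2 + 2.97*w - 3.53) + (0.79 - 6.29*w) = -0.97*w^2 - 3.32*w - 2.74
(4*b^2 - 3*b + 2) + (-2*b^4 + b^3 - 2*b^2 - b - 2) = -2*b^4 + b^3 + 2*b^2 - 4*b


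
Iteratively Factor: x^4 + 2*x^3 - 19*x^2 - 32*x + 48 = (x - 1)*(x^3 + 3*x^2 - 16*x - 48) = (x - 1)*(x + 4)*(x^2 - x - 12) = (x - 4)*(x - 1)*(x + 4)*(x + 3)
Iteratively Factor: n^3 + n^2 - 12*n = (n + 4)*(n^2 - 3*n) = (n - 3)*(n + 4)*(n)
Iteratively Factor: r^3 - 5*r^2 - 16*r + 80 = (r - 4)*(r^2 - r - 20) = (r - 5)*(r - 4)*(r + 4)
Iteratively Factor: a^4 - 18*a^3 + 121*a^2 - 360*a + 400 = (a - 5)*(a^3 - 13*a^2 + 56*a - 80) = (a - 5)*(a - 4)*(a^2 - 9*a + 20) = (a - 5)^2*(a - 4)*(a - 4)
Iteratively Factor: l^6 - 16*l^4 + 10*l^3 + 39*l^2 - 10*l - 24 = (l - 1)*(l^5 + l^4 - 15*l^3 - 5*l^2 + 34*l + 24) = (l - 1)*(l + 1)*(l^4 - 15*l^2 + 10*l + 24) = (l - 1)*(l + 1)*(l + 4)*(l^3 - 4*l^2 + l + 6) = (l - 3)*(l - 1)*(l + 1)*(l + 4)*(l^2 - l - 2) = (l - 3)*(l - 2)*(l - 1)*(l + 1)*(l + 4)*(l + 1)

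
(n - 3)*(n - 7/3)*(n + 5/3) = n^3 - 11*n^2/3 - 17*n/9 + 35/3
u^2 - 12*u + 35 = (u - 7)*(u - 5)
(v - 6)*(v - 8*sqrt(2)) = v^2 - 8*sqrt(2)*v - 6*v + 48*sqrt(2)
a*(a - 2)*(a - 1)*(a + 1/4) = a^4 - 11*a^3/4 + 5*a^2/4 + a/2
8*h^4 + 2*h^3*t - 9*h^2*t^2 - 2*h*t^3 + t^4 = (-4*h + t)*(-h + t)*(h + t)*(2*h + t)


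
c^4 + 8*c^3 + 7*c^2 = c^2*(c + 1)*(c + 7)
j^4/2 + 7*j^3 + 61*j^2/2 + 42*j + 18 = (j/2 + 1/2)*(j + 1)*(j + 6)^2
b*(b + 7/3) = b^2 + 7*b/3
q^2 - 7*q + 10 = (q - 5)*(q - 2)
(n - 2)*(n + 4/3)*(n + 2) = n^3 + 4*n^2/3 - 4*n - 16/3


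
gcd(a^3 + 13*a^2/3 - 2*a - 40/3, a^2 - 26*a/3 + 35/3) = a - 5/3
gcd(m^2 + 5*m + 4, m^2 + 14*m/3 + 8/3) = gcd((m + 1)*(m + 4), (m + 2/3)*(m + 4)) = m + 4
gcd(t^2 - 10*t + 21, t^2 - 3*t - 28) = t - 7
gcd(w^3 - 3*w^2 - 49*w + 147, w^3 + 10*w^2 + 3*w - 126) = w^2 + 4*w - 21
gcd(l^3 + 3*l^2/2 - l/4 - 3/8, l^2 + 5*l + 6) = 1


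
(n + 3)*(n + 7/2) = n^2 + 13*n/2 + 21/2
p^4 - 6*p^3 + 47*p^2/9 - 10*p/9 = p*(p - 5)*(p - 2/3)*(p - 1/3)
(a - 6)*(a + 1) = a^2 - 5*a - 6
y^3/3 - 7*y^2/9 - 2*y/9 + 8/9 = (y/3 + 1/3)*(y - 2)*(y - 4/3)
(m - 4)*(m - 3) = m^2 - 7*m + 12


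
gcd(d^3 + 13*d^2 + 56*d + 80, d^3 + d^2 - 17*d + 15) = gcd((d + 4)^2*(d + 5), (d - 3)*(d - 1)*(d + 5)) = d + 5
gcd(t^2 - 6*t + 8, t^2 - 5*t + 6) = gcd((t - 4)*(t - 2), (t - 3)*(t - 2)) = t - 2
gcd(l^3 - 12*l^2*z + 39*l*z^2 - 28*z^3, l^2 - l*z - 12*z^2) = -l + 4*z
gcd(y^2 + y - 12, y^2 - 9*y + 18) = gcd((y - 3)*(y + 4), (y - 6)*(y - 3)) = y - 3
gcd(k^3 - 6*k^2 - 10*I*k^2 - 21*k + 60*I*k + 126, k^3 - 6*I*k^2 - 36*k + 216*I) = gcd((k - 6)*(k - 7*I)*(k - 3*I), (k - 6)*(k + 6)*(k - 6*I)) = k - 6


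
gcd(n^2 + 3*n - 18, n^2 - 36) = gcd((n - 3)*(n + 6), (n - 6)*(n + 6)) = n + 6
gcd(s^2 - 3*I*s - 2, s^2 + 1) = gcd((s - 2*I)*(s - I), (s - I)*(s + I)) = s - I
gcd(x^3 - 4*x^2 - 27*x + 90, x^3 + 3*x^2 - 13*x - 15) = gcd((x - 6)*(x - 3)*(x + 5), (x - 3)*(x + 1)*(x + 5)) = x^2 + 2*x - 15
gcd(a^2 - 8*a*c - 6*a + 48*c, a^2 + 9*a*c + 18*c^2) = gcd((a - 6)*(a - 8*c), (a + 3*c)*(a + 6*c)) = 1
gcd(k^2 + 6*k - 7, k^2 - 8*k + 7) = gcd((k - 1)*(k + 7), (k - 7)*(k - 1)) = k - 1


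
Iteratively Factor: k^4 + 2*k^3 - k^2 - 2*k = (k + 2)*(k^3 - k) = k*(k + 2)*(k^2 - 1) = k*(k + 1)*(k + 2)*(k - 1)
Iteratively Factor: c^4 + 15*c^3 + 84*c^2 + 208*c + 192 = (c + 4)*(c^3 + 11*c^2 + 40*c + 48) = (c + 4)^2*(c^2 + 7*c + 12) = (c + 3)*(c + 4)^2*(c + 4)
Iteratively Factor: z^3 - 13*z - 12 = (z + 3)*(z^2 - 3*z - 4) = (z - 4)*(z + 3)*(z + 1)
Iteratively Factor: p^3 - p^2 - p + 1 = (p - 1)*(p^2 - 1) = (p - 1)^2*(p + 1)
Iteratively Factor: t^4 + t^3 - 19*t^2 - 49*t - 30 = (t - 5)*(t^3 + 6*t^2 + 11*t + 6) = (t - 5)*(t + 3)*(t^2 + 3*t + 2) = (t - 5)*(t + 1)*(t + 3)*(t + 2)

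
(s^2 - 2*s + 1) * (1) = s^2 - 2*s + 1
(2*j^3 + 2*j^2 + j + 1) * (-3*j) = -6*j^4 - 6*j^3 - 3*j^2 - 3*j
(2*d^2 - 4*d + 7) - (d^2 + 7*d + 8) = d^2 - 11*d - 1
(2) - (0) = 2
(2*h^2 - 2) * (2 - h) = -2*h^3 + 4*h^2 + 2*h - 4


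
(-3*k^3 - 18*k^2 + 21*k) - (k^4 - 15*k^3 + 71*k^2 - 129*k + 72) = -k^4 + 12*k^3 - 89*k^2 + 150*k - 72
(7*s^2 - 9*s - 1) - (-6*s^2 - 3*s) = 13*s^2 - 6*s - 1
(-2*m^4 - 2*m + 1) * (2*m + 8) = -4*m^5 - 16*m^4 - 4*m^2 - 14*m + 8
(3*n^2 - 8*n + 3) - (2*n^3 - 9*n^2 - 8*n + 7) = -2*n^3 + 12*n^2 - 4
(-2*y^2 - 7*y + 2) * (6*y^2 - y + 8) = -12*y^4 - 40*y^3 + 3*y^2 - 58*y + 16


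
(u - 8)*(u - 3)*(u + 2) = u^3 - 9*u^2 + 2*u + 48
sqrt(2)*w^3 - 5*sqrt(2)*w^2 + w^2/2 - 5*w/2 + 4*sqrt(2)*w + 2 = (w - 4)*(w - 1)*(sqrt(2)*w + 1/2)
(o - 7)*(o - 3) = o^2 - 10*o + 21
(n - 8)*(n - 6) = n^2 - 14*n + 48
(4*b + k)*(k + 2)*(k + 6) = 4*b*k^2 + 32*b*k + 48*b + k^3 + 8*k^2 + 12*k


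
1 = 1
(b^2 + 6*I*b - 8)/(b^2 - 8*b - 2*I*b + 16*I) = (b^2 + 6*I*b - 8)/(b^2 - 8*b - 2*I*b + 16*I)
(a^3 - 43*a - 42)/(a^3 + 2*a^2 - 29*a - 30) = (a - 7)/(a - 5)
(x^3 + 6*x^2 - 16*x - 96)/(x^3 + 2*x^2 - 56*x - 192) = (x - 4)/(x - 8)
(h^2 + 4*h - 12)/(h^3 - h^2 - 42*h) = (h - 2)/(h*(h - 7))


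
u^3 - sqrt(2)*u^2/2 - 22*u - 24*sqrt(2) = (u - 4*sqrt(2))*(u + 3*sqrt(2)/2)*(u + 2*sqrt(2))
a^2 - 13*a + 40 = (a - 8)*(a - 5)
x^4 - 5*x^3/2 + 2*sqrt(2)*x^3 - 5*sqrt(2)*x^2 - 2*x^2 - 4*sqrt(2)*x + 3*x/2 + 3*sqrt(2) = (x - 3)*(x - 1/2)*(x + 1)*(x + 2*sqrt(2))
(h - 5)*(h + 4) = h^2 - h - 20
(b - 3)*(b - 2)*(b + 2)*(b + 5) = b^4 + 2*b^3 - 19*b^2 - 8*b + 60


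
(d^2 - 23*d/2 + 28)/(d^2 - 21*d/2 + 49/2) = (d - 8)/(d - 7)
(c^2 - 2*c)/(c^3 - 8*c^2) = (c - 2)/(c*(c - 8))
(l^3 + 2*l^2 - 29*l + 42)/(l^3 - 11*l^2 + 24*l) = (l^2 + 5*l - 14)/(l*(l - 8))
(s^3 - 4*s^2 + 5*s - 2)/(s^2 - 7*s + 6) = (s^2 - 3*s + 2)/(s - 6)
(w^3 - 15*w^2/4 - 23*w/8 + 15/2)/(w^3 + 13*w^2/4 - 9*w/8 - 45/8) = (w - 4)/(w + 3)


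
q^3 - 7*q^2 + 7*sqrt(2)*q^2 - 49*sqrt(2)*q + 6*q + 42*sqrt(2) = (q - 6)*(q - 1)*(q + 7*sqrt(2))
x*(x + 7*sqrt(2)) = x^2 + 7*sqrt(2)*x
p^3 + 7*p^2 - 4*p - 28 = (p - 2)*(p + 2)*(p + 7)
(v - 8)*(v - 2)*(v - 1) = v^3 - 11*v^2 + 26*v - 16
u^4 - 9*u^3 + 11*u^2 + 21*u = u*(u - 7)*(u - 3)*(u + 1)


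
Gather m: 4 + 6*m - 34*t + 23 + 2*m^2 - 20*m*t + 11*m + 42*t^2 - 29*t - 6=2*m^2 + m*(17 - 20*t) + 42*t^2 - 63*t + 21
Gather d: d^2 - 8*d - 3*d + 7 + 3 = d^2 - 11*d + 10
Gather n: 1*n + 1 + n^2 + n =n^2 + 2*n + 1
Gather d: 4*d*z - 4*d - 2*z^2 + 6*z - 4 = d*(4*z - 4) - 2*z^2 + 6*z - 4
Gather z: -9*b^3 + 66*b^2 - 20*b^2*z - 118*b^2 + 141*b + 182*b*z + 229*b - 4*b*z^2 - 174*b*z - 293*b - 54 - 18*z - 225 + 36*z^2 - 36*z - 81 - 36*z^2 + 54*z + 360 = -9*b^3 - 52*b^2 - 4*b*z^2 + 77*b + z*(-20*b^2 + 8*b)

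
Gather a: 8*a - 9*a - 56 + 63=7 - a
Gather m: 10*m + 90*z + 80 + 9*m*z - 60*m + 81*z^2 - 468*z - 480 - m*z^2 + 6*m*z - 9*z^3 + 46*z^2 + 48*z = m*(-z^2 + 15*z - 50) - 9*z^3 + 127*z^2 - 330*z - 400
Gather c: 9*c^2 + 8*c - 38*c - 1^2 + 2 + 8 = 9*c^2 - 30*c + 9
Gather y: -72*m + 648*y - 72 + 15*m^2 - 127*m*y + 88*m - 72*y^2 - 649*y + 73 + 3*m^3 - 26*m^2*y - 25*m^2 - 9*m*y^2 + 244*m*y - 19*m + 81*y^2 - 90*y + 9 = 3*m^3 - 10*m^2 - 3*m + y^2*(9 - 9*m) + y*(-26*m^2 + 117*m - 91) + 10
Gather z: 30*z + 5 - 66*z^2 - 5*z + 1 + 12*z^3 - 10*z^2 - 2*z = 12*z^3 - 76*z^2 + 23*z + 6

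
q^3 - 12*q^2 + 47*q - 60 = (q - 5)*(q - 4)*(q - 3)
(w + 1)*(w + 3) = w^2 + 4*w + 3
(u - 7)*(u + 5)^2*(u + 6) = u^4 + 9*u^3 - 27*u^2 - 445*u - 1050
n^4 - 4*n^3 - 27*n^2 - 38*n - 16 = (n - 8)*(n + 1)^2*(n + 2)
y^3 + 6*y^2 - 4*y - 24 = (y - 2)*(y + 2)*(y + 6)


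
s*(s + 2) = s^2 + 2*s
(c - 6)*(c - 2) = c^2 - 8*c + 12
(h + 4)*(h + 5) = h^2 + 9*h + 20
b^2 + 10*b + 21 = (b + 3)*(b + 7)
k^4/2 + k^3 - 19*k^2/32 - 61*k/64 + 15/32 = (k/2 + 1)*(k - 3/4)*(k - 1/2)*(k + 5/4)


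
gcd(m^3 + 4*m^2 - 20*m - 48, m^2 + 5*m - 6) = m + 6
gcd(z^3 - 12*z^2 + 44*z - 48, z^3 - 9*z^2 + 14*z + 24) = z^2 - 10*z + 24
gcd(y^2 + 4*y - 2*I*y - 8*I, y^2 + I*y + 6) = y - 2*I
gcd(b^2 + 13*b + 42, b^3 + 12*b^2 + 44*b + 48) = b + 6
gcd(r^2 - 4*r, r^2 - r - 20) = 1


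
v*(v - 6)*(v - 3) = v^3 - 9*v^2 + 18*v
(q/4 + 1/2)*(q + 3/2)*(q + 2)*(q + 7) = q^4/4 + 25*q^3/8 + 97*q^2/8 + 19*q + 21/2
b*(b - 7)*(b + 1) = b^3 - 6*b^2 - 7*b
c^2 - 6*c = c*(c - 6)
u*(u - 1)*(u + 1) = u^3 - u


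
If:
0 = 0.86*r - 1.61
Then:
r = 1.87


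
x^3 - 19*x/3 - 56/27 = (x - 8/3)*(x + 1/3)*(x + 7/3)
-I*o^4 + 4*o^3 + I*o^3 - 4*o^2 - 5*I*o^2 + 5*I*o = o*(o - I)*(o + 5*I)*(-I*o + I)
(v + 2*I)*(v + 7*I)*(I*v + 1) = I*v^3 - 8*v^2 - 5*I*v - 14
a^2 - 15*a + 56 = (a - 8)*(a - 7)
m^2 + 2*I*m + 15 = (m - 3*I)*(m + 5*I)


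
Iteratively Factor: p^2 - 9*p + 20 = (p - 5)*(p - 4)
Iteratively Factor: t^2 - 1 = (t - 1)*(t + 1)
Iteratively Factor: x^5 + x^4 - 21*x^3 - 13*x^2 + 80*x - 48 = (x - 4)*(x^4 + 5*x^3 - x^2 - 17*x + 12) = (x - 4)*(x + 4)*(x^3 + x^2 - 5*x + 3) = (x - 4)*(x - 1)*(x + 4)*(x^2 + 2*x - 3) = (x - 4)*(x - 1)^2*(x + 4)*(x + 3)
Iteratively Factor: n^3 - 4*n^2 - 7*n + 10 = (n - 1)*(n^2 - 3*n - 10) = (n - 5)*(n - 1)*(n + 2)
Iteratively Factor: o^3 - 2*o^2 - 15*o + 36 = (o - 3)*(o^2 + o - 12) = (o - 3)^2*(o + 4)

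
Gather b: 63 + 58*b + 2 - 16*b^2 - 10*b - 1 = -16*b^2 + 48*b + 64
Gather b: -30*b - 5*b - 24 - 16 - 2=-35*b - 42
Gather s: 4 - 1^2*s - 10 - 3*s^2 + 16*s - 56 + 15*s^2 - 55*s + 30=12*s^2 - 40*s - 32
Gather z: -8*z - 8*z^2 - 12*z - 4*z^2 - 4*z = -12*z^2 - 24*z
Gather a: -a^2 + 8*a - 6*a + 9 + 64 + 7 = -a^2 + 2*a + 80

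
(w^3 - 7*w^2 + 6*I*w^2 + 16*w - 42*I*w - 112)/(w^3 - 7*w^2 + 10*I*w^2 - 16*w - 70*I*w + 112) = (w - 2*I)/(w + 2*I)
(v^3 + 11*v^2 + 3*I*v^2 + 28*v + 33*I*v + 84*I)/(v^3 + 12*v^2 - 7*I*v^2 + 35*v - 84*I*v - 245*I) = (v^2 + v*(4 + 3*I) + 12*I)/(v^2 + v*(5 - 7*I) - 35*I)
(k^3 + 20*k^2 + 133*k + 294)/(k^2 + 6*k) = k + 14 + 49/k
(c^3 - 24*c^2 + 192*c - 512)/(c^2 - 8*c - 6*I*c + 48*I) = (c^2 - 16*c + 64)/(c - 6*I)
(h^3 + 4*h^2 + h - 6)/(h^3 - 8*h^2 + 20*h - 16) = (h^3 + 4*h^2 + h - 6)/(h^3 - 8*h^2 + 20*h - 16)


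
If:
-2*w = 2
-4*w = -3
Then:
No Solution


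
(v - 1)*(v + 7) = v^2 + 6*v - 7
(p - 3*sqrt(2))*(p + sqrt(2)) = p^2 - 2*sqrt(2)*p - 6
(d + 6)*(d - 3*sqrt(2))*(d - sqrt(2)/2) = d^3 - 7*sqrt(2)*d^2/2 + 6*d^2 - 21*sqrt(2)*d + 3*d + 18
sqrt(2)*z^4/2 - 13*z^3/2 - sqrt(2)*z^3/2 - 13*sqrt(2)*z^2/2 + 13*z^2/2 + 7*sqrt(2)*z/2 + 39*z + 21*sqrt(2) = (z - 3)*(z - 7*sqrt(2))*(z + sqrt(2)/2)*(sqrt(2)*z/2 + sqrt(2))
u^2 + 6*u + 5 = (u + 1)*(u + 5)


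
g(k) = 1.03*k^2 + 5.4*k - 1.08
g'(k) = 2.06*k + 5.4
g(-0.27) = -2.46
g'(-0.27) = 4.84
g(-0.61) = -3.99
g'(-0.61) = 4.14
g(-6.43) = 6.78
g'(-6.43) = -7.85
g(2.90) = 23.24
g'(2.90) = 11.37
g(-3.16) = -7.86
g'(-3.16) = -1.11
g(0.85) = 4.25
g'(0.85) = 7.15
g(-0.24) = -2.32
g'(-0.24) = 4.91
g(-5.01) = -2.28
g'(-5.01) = -4.92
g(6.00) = 68.40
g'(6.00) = 17.76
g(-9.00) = 33.75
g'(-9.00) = -13.14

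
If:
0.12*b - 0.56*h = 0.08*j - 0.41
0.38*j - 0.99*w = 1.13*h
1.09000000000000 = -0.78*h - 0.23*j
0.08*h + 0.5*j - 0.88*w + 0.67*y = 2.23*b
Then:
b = 0.333680020801248*y + 0.344477335306785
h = 0.138698321899314*y + 2.87662009720583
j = -0.470368222093326*y - 14.4946246774806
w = -0.338857604183524*y - 8.84700816897499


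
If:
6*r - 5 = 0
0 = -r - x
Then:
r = 5/6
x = -5/6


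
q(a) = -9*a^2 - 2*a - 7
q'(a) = -18*a - 2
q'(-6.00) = 106.00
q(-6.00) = -319.00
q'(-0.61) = 8.98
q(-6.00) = -319.00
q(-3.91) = -136.77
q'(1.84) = -35.12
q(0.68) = -12.52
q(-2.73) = -68.62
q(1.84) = -41.15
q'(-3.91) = 68.38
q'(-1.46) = 24.28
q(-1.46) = -23.26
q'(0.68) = -14.24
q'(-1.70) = 28.60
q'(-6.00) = 106.00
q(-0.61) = -9.13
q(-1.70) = -29.61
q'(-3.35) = 58.30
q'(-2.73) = 47.14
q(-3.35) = -101.30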